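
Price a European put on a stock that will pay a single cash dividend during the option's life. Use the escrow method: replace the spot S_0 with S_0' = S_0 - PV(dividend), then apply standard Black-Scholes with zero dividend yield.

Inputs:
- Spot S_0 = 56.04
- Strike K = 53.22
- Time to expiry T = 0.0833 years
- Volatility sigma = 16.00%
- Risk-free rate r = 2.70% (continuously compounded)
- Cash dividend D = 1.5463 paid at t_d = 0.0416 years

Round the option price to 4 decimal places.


PV(D) = D * exp(-r * t_d) = 1.5463 * 0.99887743 = 1.54456417
S_0' = S_0 - PV(D) = 56.0400 - 1.54456417 = 54.49543583
d1 = (ln(S_0'/K) + (r + sigma^2/2)*T) / (sigma*sqrt(T)) = 0.58464136
d2 = d1 - sigma*sqrt(T) = 0.53846257
exp(-rT) = 0.99775343
N(-d1) = 0.27939445; N(-d2) = 0.29512887
P = K * exp(-rT) * N(-d2) - S_0' * N(-d1) = 53.2200 * 0.99775343 * 0.29512887 - 54.49543583 * 0.27939445 = 0.4457

Answer: Price = 0.4457


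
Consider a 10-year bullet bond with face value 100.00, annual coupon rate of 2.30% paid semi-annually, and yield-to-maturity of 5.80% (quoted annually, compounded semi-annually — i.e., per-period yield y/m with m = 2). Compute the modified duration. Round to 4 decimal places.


Answer: Modified duration = 8.5293

Derivation:
Coupon per period c = face * coupon_rate / m = 1.150000
Periods per year m = 2; per-period yield y/m = 0.029000
Number of cashflows N = 20
Cashflows (t years, CF_t, discount factor 1/(1+y/m)^(m*t), PV):
  t = 0.5000: CF_t = 1.150000, DF = 0.971817, PV = 1.117590
  t = 1.0000: CF_t = 1.150000, DF = 0.944429, PV = 1.086093
  t = 1.5000: CF_t = 1.150000, DF = 0.917812, PV = 1.055484
  t = 2.0000: CF_t = 1.150000, DF = 0.891946, PV = 1.025738
  t = 2.5000: CF_t = 1.150000, DF = 0.866808, PV = 0.996830
  t = 3.0000: CF_t = 1.150000, DF = 0.842379, PV = 0.968736
  t = 3.5000: CF_t = 1.150000, DF = 0.818639, PV = 0.941435
  t = 4.0000: CF_t = 1.150000, DF = 0.795567, PV = 0.914903
  t = 4.5000: CF_t = 1.150000, DF = 0.773146, PV = 0.889118
  t = 5.0000: CF_t = 1.150000, DF = 0.751357, PV = 0.864060
  t = 5.5000: CF_t = 1.150000, DF = 0.730182, PV = 0.839709
  t = 6.0000: CF_t = 1.150000, DF = 0.709603, PV = 0.816044
  t = 6.5000: CF_t = 1.150000, DF = 0.689605, PV = 0.793045
  t = 7.0000: CF_t = 1.150000, DF = 0.670170, PV = 0.770695
  t = 7.5000: CF_t = 1.150000, DF = 0.651282, PV = 0.748975
  t = 8.0000: CF_t = 1.150000, DF = 0.632928, PV = 0.727867
  t = 8.5000: CF_t = 1.150000, DF = 0.615090, PV = 0.707353
  t = 9.0000: CF_t = 1.150000, DF = 0.597755, PV = 0.687418
  t = 9.5000: CF_t = 1.150000, DF = 0.580909, PV = 0.668045
  t = 10.0000: CF_t = 101.150000, DF = 0.564537, PV = 57.102930
Price P = sum_t PV_t = 73.722068
First compute Macaulay numerator sum_t t * PV_t:
  t * PV_t at t = 0.5000: 0.558795
  t * PV_t at t = 1.0000: 1.086093
  t * PV_t at t = 1.5000: 1.583226
  t * PV_t at t = 2.0000: 2.051476
  t * PV_t at t = 2.5000: 2.492074
  t * PV_t at t = 3.0000: 2.906209
  t * PV_t at t = 3.5000: 3.295022
  t * PV_t at t = 4.0000: 3.659610
  t * PV_t at t = 4.5000: 4.001032
  t * PV_t at t = 5.0000: 4.320302
  t * PV_t at t = 5.5000: 4.618399
  t * PV_t at t = 6.0000: 4.896261
  t * PV_t at t = 6.5000: 5.154794
  t * PV_t at t = 7.0000: 5.394866
  t * PV_t at t = 7.5000: 5.617311
  t * PV_t at t = 8.0000: 5.822934
  t * PV_t at t = 8.5000: 6.012504
  t * PV_t at t = 9.0000: 6.186765
  t * PV_t at t = 9.5000: 6.346428
  t * PV_t at t = 10.0000: 571.029299
Macaulay duration D = 647.033398 / 73.722068 = 8.776658
Modified duration = D / (1 + y/m) = 8.776658 / (1 + 0.029000) = 8.529308


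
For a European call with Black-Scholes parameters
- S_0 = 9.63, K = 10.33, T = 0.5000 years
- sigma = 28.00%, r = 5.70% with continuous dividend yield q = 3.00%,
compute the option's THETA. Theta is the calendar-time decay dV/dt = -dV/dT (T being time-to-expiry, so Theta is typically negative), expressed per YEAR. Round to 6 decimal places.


Answer: Theta = -0.815447

Derivation:
d1 = -0.1872270129; d2 = -0.3852169116
phi(d1) = 0.3920109482; exp(-qT) = 0.9851119396; exp(-rT) = 0.9719022941
Theta = -S*exp(-qT)*phi(d1)*sigma/(2*sqrt(T)) - r*K*exp(-rT)*N(d2) + q*S*exp(-qT)*N(d1)
N(d1) = 0.4257413230; N(d2) = 0.3500383574; sqrt(T) = 0.7071067812
Term 1 = -9.6300 * 0.9851119396 * 0.3920109482 * 0.2800 / (2 * 0.7071067812) = -0.7362971165
Term 2 = -0.0570 * 10.3300 * 0.9719022941 * 0.3500383574 = -0.2003149771
Term 3 = 0.0300 * 9.6300 * 0.9851119396 * 0.4257413230 = 0.1211654864
Theta = -0.7362971165 + (-0.2003149771) + (0.1211654864) = -0.815447


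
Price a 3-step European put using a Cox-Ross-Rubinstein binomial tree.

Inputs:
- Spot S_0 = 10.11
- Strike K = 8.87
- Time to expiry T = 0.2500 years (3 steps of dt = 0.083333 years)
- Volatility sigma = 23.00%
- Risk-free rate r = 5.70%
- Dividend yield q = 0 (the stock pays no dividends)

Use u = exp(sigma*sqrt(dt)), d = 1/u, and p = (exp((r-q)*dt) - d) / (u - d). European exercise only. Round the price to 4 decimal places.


Answer: Price = V(0,0) = 0.0642

Derivation:
dt = T/N = 0.083333
u = exp(sigma*sqrt(dt)) = 1.068649; d = 1/u = 0.935761
p = (exp((r-q)*dt) - d) / (u - d) = 0.519237
Discount per step: exp(-r*dt) = 0.995261
Stock lattice S(k, i) with i counting down-moves:
  k=0: S(0,0) = 10.1100
  k=1: S(1,0) = 10.8040; S(1,1) = 9.4605
  k=2: S(2,0) = 11.5457; S(2,1) = 10.1100; S(2,2) = 8.8528
  k=3: S(3,0) = 12.3383; S(3,1) = 10.8040; S(3,2) = 9.4605; S(3,3) = 8.2841
Terminal payoffs V(N, i) = max(K - S_T, 0):
  V(3,0) = 0.000000; V(3,1) = 0.000000; V(3,2) = 0.000000; V(3,3) = 0.585890
Backward induction: V(k, i) = exp(-r*dt) * [p * V(k+1, i) + (1-p) * V(k+1, i+1)].
  V(2,0) = exp(-r*dt) * [p*0.000000 + (1-p)*0.000000] = 0.000000
  V(2,1) = exp(-r*dt) * [p*0.000000 + (1-p)*0.000000] = 0.000000
  V(2,2) = exp(-r*dt) * [p*0.000000 + (1-p)*0.585890] = 0.280340
  V(1,0) = exp(-r*dt) * [p*0.000000 + (1-p)*0.000000] = 0.000000
  V(1,1) = exp(-r*dt) * [p*0.000000 + (1-p)*0.280340] = 0.134138
  V(0,0) = exp(-r*dt) * [p*0.000000 + (1-p)*0.134138] = 0.064183


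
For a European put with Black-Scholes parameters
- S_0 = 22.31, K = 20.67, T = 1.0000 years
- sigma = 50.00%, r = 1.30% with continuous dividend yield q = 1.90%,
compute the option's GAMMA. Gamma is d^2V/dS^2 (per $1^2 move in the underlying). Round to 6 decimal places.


d1 = 0.3907032695; d2 = -0.1092967305
phi(d1) = 0.3696261995; exp(-qT) = 0.9811793622; exp(-rT) = 0.9870841350
Gamma = exp(-qT) * phi(d1) / (S * sigma * sqrt(T)) = 0.9811793622 * 0.3696261995 / (22.3100 * 0.5000 * 1.0000000000) = 0.032512

Answer: Gamma = 0.032512


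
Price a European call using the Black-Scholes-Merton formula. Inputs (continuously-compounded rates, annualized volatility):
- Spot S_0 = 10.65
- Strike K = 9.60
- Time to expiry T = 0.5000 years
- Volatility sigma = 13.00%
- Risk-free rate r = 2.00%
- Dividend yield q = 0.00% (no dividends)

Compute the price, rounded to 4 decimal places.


Answer: Price = 1.1935

Derivation:
d1 = (ln(S/K) + (r - q + 0.5*sigma^2) * T) / (sigma * sqrt(T)) = 1.28390786
d2 = d1 - sigma * sqrt(T) = 1.19198397
exp(-rT) = 0.99004983; exp(-qT) = 1.00000000
C = S_0 * exp(-qT) * N(d1) - K * exp(-rT) * N(d2)
N(d1) = 0.90041290; N(d2) = 0.88336624
C = 10.6500 * 1.00000000 * 0.90041290 - 9.6000 * 0.99004983 * 0.88336624 = 1.1935


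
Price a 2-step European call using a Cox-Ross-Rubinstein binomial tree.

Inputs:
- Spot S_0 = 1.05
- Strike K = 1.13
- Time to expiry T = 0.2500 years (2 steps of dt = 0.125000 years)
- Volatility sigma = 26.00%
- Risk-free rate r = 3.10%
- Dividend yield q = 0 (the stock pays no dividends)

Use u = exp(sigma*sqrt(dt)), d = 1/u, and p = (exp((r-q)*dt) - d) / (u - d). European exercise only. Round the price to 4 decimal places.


Answer: Price = V(0,0) = 0.0325

Derivation:
dt = T/N = 0.125000
u = exp(sigma*sqrt(dt)) = 1.096281; d = 1/u = 0.912175
p = (exp((r-q)*dt) - d) / (u - d) = 0.498124
Discount per step: exp(-r*dt) = 0.996132
Stock lattice S(k, i) with i counting down-moves:
  k=0: S(0,0) = 1.0500
  k=1: S(1,0) = 1.1511; S(1,1) = 0.9578
  k=2: S(2,0) = 1.2619; S(2,1) = 1.0500; S(2,2) = 0.8737
Terminal payoffs V(N, i) = max(S_T - K, 0):
  V(2,0) = 0.131924; V(2,1) = 0.000000; V(2,2) = 0.000000
Backward induction: V(k, i) = exp(-r*dt) * [p * V(k+1, i) + (1-p) * V(k+1, i+1)].
  V(1,0) = exp(-r*dt) * [p*0.131924 + (1-p)*0.000000] = 0.065461
  V(1,1) = exp(-r*dt) * [p*0.000000 + (1-p)*0.000000] = 0.000000
  V(0,0) = exp(-r*dt) * [p*0.065461 + (1-p)*0.000000] = 0.032481


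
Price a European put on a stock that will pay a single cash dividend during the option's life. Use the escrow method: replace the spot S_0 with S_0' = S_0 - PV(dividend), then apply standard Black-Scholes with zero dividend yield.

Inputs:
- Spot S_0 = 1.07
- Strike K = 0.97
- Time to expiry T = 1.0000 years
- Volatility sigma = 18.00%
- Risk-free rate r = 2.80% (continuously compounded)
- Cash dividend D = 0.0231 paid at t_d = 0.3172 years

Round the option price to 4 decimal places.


PV(D) = D * exp(-r * t_d) = 0.0231 * 0.99115772 = 0.02289574
S_0' = S_0 - PV(D) = 1.0700 - 0.02289574 = 1.04710426
d1 = (ln(S_0'/K) + (r + sigma^2/2)*T) / (sigma*sqrt(T)) = 0.67048728
d2 = d1 - sigma*sqrt(T) = 0.49048728
exp(-rT) = 0.97238837
N(-d1) = 0.25127361; N(-d2) = 0.31189456
P = K * exp(-rT) * N(-d2) - S_0' * N(-d1) = 0.9700 * 0.97238837 * 0.31189456 - 1.04710426 * 0.25127361 = 0.0311

Answer: Price = 0.0311


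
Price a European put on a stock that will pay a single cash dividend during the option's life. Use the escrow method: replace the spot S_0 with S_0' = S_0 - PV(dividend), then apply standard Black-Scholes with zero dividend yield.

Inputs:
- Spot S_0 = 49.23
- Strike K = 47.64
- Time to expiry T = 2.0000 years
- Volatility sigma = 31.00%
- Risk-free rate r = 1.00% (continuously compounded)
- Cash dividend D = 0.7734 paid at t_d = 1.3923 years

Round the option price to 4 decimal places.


Answer: Price = 7.3998

Derivation:
PV(D) = D * exp(-r * t_d) = 0.7734 * 0.98617348 = 0.76270657
S_0' = S_0 - PV(D) = 49.2300 - 0.76270657 = 48.46729343
d1 = (ln(S_0'/K) + (r + sigma^2/2)*T) / (sigma*sqrt(T)) = 0.30409347
d2 = d1 - sigma*sqrt(T) = -0.13431273
exp(-rT) = 0.98019867
N(-d1) = 0.38052834; N(-d2) = 0.55342236
P = K * exp(-rT) * N(-d2) - S_0' * N(-d1) = 47.6400 * 0.98019867 * 0.55342236 - 48.46729343 * 0.38052834 = 7.3998


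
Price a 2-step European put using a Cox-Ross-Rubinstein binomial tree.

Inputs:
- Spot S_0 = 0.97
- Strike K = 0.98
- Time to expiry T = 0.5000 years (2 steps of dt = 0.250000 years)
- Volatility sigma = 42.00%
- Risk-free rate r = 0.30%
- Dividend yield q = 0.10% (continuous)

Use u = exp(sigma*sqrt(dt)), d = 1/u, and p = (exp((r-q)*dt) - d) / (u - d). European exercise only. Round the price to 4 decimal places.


Answer: Price = V(0,0) = 0.1089

Derivation:
dt = T/N = 0.250000
u = exp(sigma*sqrt(dt)) = 1.233678; d = 1/u = 0.810584
p = (exp((r-q)*dt) - d) / (u - d) = 0.448874
Discount per step: exp(-r*dt) = 0.999250
Stock lattice S(k, i) with i counting down-moves:
  k=0: S(0,0) = 0.9700
  k=1: S(1,0) = 1.1967; S(1,1) = 0.7863
  k=2: S(2,0) = 1.4763; S(2,1) = 0.9700; S(2,2) = 0.6373
Terminal payoffs V(N, i) = max(K - S_T, 0):
  V(2,0) = 0.000000; V(2,1) = 0.010000; V(2,2) = 0.342665
Backward induction: V(k, i) = exp(-r*dt) * [p * V(k+1, i) + (1-p) * V(k+1, i+1)].
  V(1,0) = exp(-r*dt) * [p*0.000000 + (1-p)*0.010000] = 0.005507
  V(1,1) = exp(-r*dt) * [p*0.010000 + (1-p)*0.342665] = 0.193195
  V(0,0) = exp(-r*dt) * [p*0.005507 + (1-p)*0.193195] = 0.108865


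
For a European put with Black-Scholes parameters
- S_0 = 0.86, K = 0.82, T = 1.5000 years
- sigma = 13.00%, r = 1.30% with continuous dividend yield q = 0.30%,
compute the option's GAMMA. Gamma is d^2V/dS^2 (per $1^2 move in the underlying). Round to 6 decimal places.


Answer: Gamma = 2.593550

Derivation:
d1 = 0.4729590926; d2 = 0.3137422593
phi(d1) = 0.3567272892; exp(-qT) = 0.9955101098; exp(-rT) = 0.9806888952
Gamma = exp(-qT) * phi(d1) / (S * sigma * sqrt(T)) = 0.9955101098 * 0.3567272892 / (0.8600 * 0.1300 * 1.2247448714) = 2.593550


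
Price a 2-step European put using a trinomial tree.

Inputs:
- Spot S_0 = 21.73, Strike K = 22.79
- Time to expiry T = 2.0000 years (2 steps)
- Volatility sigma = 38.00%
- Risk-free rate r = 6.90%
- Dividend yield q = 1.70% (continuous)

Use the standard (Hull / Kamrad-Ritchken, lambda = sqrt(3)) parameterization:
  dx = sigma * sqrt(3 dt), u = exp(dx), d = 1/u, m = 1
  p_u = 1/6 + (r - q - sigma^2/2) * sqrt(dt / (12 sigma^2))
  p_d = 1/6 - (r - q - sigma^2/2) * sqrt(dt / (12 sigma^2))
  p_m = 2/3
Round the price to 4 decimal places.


dt = T/N = 1.000000; dx = sigma*sqrt(3*dt) = 0.658179
u = exp(dx) = 1.931273; d = 1/u = 0.517793
p_u = 0.151321, p_m = 0.666667, p_d = 0.182012
Discount per step: exp(-r*dt) = 0.933327
Stock lattice S(k, j) with j the centered position index:
  k=0: S(0,+0) = 21.7300
  k=1: S(1,-1) = 11.2516; S(1,+0) = 21.7300; S(1,+1) = 41.9666
  k=2: S(2,-2) = 5.8260; S(2,-1) = 11.2516; S(2,+0) = 21.7300; S(2,+1) = 41.9666; S(2,+2) = 81.0489
Terminal payoffs V(N, j) = max(K - S_T, 0):
  V(2,-2) = 16.963974; V(2,-1) = 11.538353; V(2,+0) = 1.060000; V(2,+1) = 0.000000; V(2,+2) = 0.000000
Backward induction: V(k, j) = exp(-r*dt) * [p_u * V(k+1, j+1) + p_m * V(k+1, j) + p_d * V(k+1, j-1)]
  V(1,-1) = exp(-r*dt) * [p_u*1.060000 + p_m*11.538353 + p_d*16.963974] = 10.210858
  V(1,+0) = exp(-r*dt) * [p_u*0.000000 + p_m*1.060000 + p_d*11.538353] = 2.619648
  V(1,+1) = exp(-r*dt) * [p_u*0.000000 + p_m*0.000000 + p_d*1.060000] = 0.180069
  V(0,+0) = exp(-r*dt) * [p_u*0.180069 + p_m*2.619648 + p_d*10.210858] = 3.390010

Answer: Price = V(0,0) = 3.3900


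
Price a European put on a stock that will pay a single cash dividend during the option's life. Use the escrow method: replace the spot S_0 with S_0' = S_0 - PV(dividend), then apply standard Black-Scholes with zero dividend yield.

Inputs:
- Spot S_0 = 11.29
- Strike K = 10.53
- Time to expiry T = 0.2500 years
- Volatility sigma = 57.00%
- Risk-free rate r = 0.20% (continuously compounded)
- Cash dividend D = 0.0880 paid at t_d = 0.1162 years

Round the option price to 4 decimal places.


PV(D) = D * exp(-r * t_d) = 0.0880 * 0.99976763 = 0.08797955
S_0' = S_0 - PV(D) = 11.2900 - 0.08797955 = 11.20202045
d1 = (ln(S_0'/K) + (r + sigma^2/2)*T) / (sigma*sqrt(T)) = 0.36132748
d2 = d1 - sigma*sqrt(T) = 0.07632748
exp(-rT) = 0.99950012
N(-d1) = 0.35892732; N(-d2) = 0.46957928
P = K * exp(-rT) * N(-d2) - S_0' * N(-d1) = 10.5300 * 0.99950012 * 0.46957928 - 11.20202045 * 0.35892732 = 0.9215

Answer: Price = 0.9215


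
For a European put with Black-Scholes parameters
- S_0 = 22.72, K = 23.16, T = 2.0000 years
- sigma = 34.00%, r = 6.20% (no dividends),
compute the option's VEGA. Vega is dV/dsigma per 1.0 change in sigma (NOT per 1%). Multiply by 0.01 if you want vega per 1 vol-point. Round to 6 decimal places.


d1 = 0.4584109647; d2 = -0.0224216465
phi(d1) = 0.3591522666; exp(-qT) = 1.0000000000; exp(-rT) = 0.8833798409
Vega = S * exp(-qT) * phi(d1) * sqrt(T) = 22.7200 * 1.0000000000 * 0.3591522666 * 1.4142135624 = 11.539897

Answer: Vega = 11.539897


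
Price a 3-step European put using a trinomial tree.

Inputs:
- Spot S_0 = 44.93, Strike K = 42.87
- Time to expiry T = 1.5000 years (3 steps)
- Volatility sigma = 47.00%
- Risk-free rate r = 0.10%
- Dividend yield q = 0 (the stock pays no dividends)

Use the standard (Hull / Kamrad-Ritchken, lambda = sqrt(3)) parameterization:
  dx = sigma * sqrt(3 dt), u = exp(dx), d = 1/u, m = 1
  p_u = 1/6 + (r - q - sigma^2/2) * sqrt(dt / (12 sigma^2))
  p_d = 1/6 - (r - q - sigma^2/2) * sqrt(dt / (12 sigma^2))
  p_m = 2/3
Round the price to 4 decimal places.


dt = T/N = 0.500000; dx = sigma*sqrt(3*dt) = 0.575630
u = exp(dx) = 1.778251; d = 1/u = 0.562350
p_u = 0.119132, p_m = 0.666667, p_d = 0.214202
Discount per step: exp(-r*dt) = 0.999500
Stock lattice S(k, j) with j the centered position index:
  k=0: S(0,+0) = 44.9300
  k=1: S(1,-1) = 25.2664; S(1,+0) = 44.9300; S(1,+1) = 79.8968
  k=2: S(2,-2) = 14.2086; S(2,-1) = 25.2664; S(2,+0) = 44.9300; S(2,+1) = 79.8968; S(2,+2) = 142.0765
  k=3: S(3,-3) = 7.9902; S(3,-2) = 14.2086; S(3,-1) = 25.2664; S(3,+0) = 44.9300; S(3,+1) = 79.8968; S(3,+2) = 142.0765; S(3,+3) = 252.6477
Terminal payoffs V(N, j) = max(K - S_T, 0):
  V(3,-3) = 34.879803; V(3,-2) = 28.661427; V(3,-1) = 17.603595; V(3,+0) = 0.000000; V(3,+1) = 0.000000; V(3,+2) = 0.000000; V(3,+3) = 0.000000
Backward induction: V(k, j) = exp(-r*dt) * [p_u * V(k+1, j+1) + p_m * V(k+1, j) + p_d * V(k+1, j-1)]
  V(2,-2) = exp(-r*dt) * [p_u*17.603595 + p_m*28.661427 + p_d*34.879803] = 28.661739
  V(2,-1) = exp(-r*dt) * [p_u*0.000000 + p_m*17.603595 + p_d*28.661427] = 17.866116
  V(2,+0) = exp(-r*dt) * [p_u*0.000000 + p_m*0.000000 + p_d*17.603595] = 3.768832
  V(2,+1) = exp(-r*dt) * [p_u*0.000000 + p_m*0.000000 + p_d*0.000000] = 0.000000
  V(2,+2) = exp(-r*dt) * [p_u*0.000000 + p_m*0.000000 + p_d*0.000000] = 0.000000
  V(1,-1) = exp(-r*dt) * [p_u*3.768832 + p_m*17.866116 + p_d*28.661739] = 18.489873
  V(1,+0) = exp(-r*dt) * [p_u*0.000000 + p_m*3.768832 + p_d*17.866116] = 6.336335
  V(1,+1) = exp(-r*dt) * [p_u*0.000000 + p_m*0.000000 + p_d*3.768832] = 0.806886
  V(0,+0) = exp(-r*dt) * [p_u*0.806886 + p_m*6.336335 + p_d*18.489873] = 8.276769

Answer: Price = V(0,0) = 8.2768


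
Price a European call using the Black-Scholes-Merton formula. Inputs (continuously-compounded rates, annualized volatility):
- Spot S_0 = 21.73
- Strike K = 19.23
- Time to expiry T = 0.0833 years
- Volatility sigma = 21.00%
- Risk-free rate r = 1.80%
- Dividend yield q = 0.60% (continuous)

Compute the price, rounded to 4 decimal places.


d1 = (ln(S/K) + (r - q + 0.5*sigma^2) * T) / (sigma * sqrt(T)) = 2.06334460
d2 = d1 - sigma * sqrt(T) = 2.00273495
exp(-rT) = 0.99850172; exp(-qT) = 0.99950032
C = S_0 * exp(-qT) * N(d1) - K * exp(-rT) * N(d2)
N(d1) = 0.98046005; N(d2) = 0.97739713
C = 21.7300 * 0.99950032 * 0.98046005 - 19.2300 * 0.99850172 * 0.97739713 = 2.5276

Answer: Price = 2.5276


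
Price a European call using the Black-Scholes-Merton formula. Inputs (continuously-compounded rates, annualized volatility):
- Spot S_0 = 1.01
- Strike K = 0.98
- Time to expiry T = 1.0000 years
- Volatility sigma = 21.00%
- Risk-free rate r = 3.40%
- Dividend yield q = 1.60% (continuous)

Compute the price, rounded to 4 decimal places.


Answer: Price = 0.1066

Derivation:
d1 = (ln(S/K) + (r - q + 0.5*sigma^2) * T) / (sigma * sqrt(T)) = 0.33430018
d2 = d1 - sigma * sqrt(T) = 0.12430018
exp(-rT) = 0.96657150; exp(-qT) = 0.98412732
C = S_0 * exp(-qT) * N(d1) - K * exp(-rT) * N(d2)
N(d1) = 0.63092347; N(d2) = 0.54946120
C = 1.0100 * 0.98412732 * 0.63092347 - 0.9800 * 0.96657150 * 0.54946120 = 0.1066


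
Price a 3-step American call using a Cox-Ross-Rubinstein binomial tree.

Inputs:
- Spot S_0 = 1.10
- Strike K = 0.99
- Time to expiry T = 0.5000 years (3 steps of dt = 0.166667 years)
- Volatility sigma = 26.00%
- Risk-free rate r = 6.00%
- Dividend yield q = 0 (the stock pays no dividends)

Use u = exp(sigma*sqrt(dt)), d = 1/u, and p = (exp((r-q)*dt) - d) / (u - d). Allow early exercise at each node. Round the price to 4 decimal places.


dt = T/N = 0.166667
u = exp(sigma*sqrt(dt)) = 1.111983; d = 1/u = 0.899295
p = (exp((r-q)*dt) - d) / (u - d) = 0.520742
Discount per step: exp(-r*dt) = 0.990050
Stock lattice S(k, i) with i counting down-moves:
  k=0: S(0,0) = 1.1000
  k=1: S(1,0) = 1.2232; S(1,1) = 0.9892
  k=2: S(2,0) = 1.3602; S(2,1) = 1.1000; S(2,2) = 0.8896
  k=3: S(3,0) = 1.5125; S(3,1) = 1.2232; S(3,2) = 0.9892; S(3,3) = 0.8000
Terminal payoffs V(N, i) = max(S_T - K, 0):
  V(3,0) = 0.522470; V(3,1) = 0.233181; V(3,2) = 0.000000; V(3,3) = 0.000000
Backward induction: V(k, i) = exp(-r*dt) * [p * V(k+1, i) + (1-p) * V(k+1, i+1)]; then take max(V_cont, immediate exercise) for American.
  V(2,0) = exp(-r*dt) * [p*0.522470 + (1-p)*0.233181] = 0.380007; exercise = 0.370156; V(2,0) = max -> 0.380007
  V(2,1) = exp(-r*dt) * [p*0.233181 + (1-p)*0.000000] = 0.120219; exercise = 0.110000; V(2,1) = max -> 0.120219
  V(2,2) = exp(-r*dt) * [p*0.000000 + (1-p)*0.000000] = 0.000000; exercise = 0.000000; V(2,2) = max -> 0.000000
  V(1,0) = exp(-r*dt) * [p*0.380007 + (1-p)*0.120219] = 0.252959; exercise = 0.233181; V(1,0) = max -> 0.252959
  V(1,1) = exp(-r*dt) * [p*0.120219 + (1-p)*0.000000] = 0.061980; exercise = 0.000000; V(1,1) = max -> 0.061980
  V(0,0) = exp(-r*dt) * [p*0.252959 + (1-p)*0.061980] = 0.159824; exercise = 0.110000; V(0,0) = max -> 0.159824

Answer: Price = V(0,0) = 0.1598


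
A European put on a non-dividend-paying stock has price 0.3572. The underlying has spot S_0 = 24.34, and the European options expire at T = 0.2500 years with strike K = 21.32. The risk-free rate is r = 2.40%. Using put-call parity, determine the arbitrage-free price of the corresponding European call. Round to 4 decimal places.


Put-call parity: C - P = S_0 * exp(-qT) - K * exp(-rT).
S_0 * exp(-qT) = 24.3400 * 1.00000000 = 24.34000000
K * exp(-rT) = 21.3200 * 0.99401796 = 21.19246299
C = P + S*exp(-qT) - K*exp(-rT)
C = 0.3572 + 24.34000000 - 21.19246299 = 3.5047

Answer: Call price = 3.5047


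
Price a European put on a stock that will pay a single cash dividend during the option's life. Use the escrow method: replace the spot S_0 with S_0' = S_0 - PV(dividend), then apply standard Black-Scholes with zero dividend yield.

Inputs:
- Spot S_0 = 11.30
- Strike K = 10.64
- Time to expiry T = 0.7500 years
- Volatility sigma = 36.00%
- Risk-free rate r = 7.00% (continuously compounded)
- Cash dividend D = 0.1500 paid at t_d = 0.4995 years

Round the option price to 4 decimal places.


PV(D) = D * exp(-r * t_d) = 0.1500 * 0.96563921 = 0.14484588
S_0' = S_0 - PV(D) = 11.3000 - 0.14484588 = 11.15515412
d1 = (ln(S_0'/K) + (r + sigma^2/2)*T) / (sigma*sqrt(T)) = 0.47593279
d2 = d1 - sigma*sqrt(T) = 0.16416365
exp(-rT) = 0.94885432
N(-d1) = 0.31706113; N(-d2) = 0.43480116
P = K * exp(-rT) * N(-d2) - S_0' * N(-d1) = 10.6400 * 0.94885432 * 0.43480116 - 11.15515412 * 0.31706113 = 0.8528

Answer: Price = 0.8528


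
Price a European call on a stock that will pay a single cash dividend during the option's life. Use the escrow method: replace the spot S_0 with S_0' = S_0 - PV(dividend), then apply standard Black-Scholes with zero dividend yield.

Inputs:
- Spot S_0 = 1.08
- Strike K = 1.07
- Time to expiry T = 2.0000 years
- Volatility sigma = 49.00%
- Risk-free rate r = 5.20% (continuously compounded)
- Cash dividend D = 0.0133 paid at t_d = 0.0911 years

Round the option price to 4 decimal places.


PV(D) = D * exp(-r * t_d) = 0.0133 * 0.99527400 = 0.01323714
S_0' = S_0 - PV(D) = 1.0800 - 0.01323714 = 1.06676286
d1 = (ln(S_0'/K) + (r + sigma^2/2)*T) / (sigma*sqrt(T)) = 0.49218968
d2 = d1 - sigma*sqrt(T) = -0.20077497
exp(-rT) = 0.90122530
N(d1) = 0.68870737; N(d2) = 0.42043727
C = S_0' * N(d1) - K * exp(-rT) * N(d2) = 1.06676286 * 0.68870737 - 1.0700 * 0.90122530 * 0.42043727 = 0.3293

Answer: Price = 0.3293


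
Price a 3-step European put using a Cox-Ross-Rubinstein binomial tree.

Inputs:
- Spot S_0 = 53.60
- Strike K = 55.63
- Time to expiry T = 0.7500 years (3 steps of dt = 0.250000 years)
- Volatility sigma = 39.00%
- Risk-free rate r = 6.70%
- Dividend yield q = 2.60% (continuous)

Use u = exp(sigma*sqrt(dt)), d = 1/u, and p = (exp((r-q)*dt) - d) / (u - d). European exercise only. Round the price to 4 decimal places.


Answer: Price = V(0,0) = 7.7782

Derivation:
dt = T/N = 0.250000
u = exp(sigma*sqrt(dt)) = 1.215311; d = 1/u = 0.822835
p = (exp((r-q)*dt) - d) / (u - d) = 0.477654
Discount per step: exp(-r*dt) = 0.983390
Stock lattice S(k, i) with i counting down-moves:
  k=0: S(0,0) = 53.6000
  k=1: S(1,0) = 65.1407; S(1,1) = 44.1039
  k=2: S(2,0) = 79.1662; S(2,1) = 53.6000; S(2,2) = 36.2902
  k=3: S(3,0) = 96.2115; S(3,1) = 65.1407; S(3,2) = 44.1039; S(3,3) = 29.8609
Terminal payoffs V(N, i) = max(K - S_T, 0):
  V(3,0) = 0.000000; V(3,1) = 0.000000; V(3,2) = 11.526062; V(3,3) = 25.769126
Backward induction: V(k, i) = exp(-r*dt) * [p * V(k+1, i) + (1-p) * V(k+1, i+1)].
  V(2,0) = exp(-r*dt) * [p*0.000000 + (1-p)*0.000000] = 0.000000
  V(2,1) = exp(-r*dt) * [p*0.000000 + (1-p)*11.526062] = 5.920583
  V(2,2) = exp(-r*dt) * [p*11.526062 + (1-p)*25.769126] = 18.650831
  V(1,0) = exp(-r*dt) * [p*0.000000 + (1-p)*5.920583] = 3.041221
  V(1,1) = exp(-r*dt) * [p*5.920583 + (1-p)*18.650831] = 12.361375
  V(0,0) = exp(-r*dt) * [p*3.041221 + (1-p)*12.361375] = 7.778180


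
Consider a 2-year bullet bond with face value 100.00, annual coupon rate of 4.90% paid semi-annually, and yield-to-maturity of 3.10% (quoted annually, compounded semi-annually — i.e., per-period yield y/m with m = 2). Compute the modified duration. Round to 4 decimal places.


Coupon per period c = face * coupon_rate / m = 2.450000
Periods per year m = 2; per-period yield y/m = 0.015500
Number of cashflows N = 4
Cashflows (t years, CF_t, discount factor 1/(1+y/m)^(m*t), PV):
  t = 0.5000: CF_t = 2.450000, DF = 0.984737, PV = 2.412605
  t = 1.0000: CF_t = 2.450000, DF = 0.969706, PV = 2.375780
  t = 1.5000: CF_t = 2.450000, DF = 0.954905, PV = 2.339518
  t = 2.0000: CF_t = 102.450000, DF = 0.940330, PV = 96.336808
Price P = sum_t PV_t = 103.464710
First compute Macaulay numerator sum_t t * PV_t:
  t * PV_t at t = 0.5000: 1.206302
  t * PV_t at t = 1.0000: 2.375780
  t * PV_t at t = 1.5000: 3.509276
  t * PV_t at t = 2.0000: 192.673616
Macaulay duration D = 199.764974 / 103.464710 = 1.930755
Modified duration = D / (1 + y/m) = 1.930755 / (1 + 0.015500) = 1.901285

Answer: Modified duration = 1.9013


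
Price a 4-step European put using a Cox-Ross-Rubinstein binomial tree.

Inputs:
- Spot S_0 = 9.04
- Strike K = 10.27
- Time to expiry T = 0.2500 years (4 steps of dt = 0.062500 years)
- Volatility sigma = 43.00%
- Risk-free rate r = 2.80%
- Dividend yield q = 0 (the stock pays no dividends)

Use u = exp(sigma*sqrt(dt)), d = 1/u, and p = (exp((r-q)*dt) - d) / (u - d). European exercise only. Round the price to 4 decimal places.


Answer: Price = V(0,0) = 1.5671

Derivation:
dt = T/N = 0.062500
u = exp(sigma*sqrt(dt)) = 1.113491; d = 1/u = 0.898077
p = (exp((r-q)*dt) - d) / (u - d) = 0.481282
Discount per step: exp(-r*dt) = 0.998252
Stock lattice S(k, i) with i counting down-moves:
  k=0: S(0,0) = 9.0400
  k=1: S(1,0) = 10.0660; S(1,1) = 8.1186
  k=2: S(2,0) = 11.2084; S(2,1) = 9.0400; S(2,2) = 7.2911
  k=3: S(3,0) = 12.4804; S(3,1) = 10.0660; S(3,2) = 8.1186; S(3,3) = 6.5480
  k=4: S(4,0) = 13.8968; S(4,1) = 11.2084; S(4,2) = 9.0400; S(4,3) = 7.2911; S(4,4) = 5.8806
Terminal payoffs V(N, i) = max(K - S_T, 0):
  V(4,0) = 0.000000; V(4,1) = 0.000000; V(4,2) = 1.230000; V(4,3) = 2.978865; V(4,4) = 4.389398
Backward induction: V(k, i) = exp(-r*dt) * [p * V(k+1, i) + (1-p) * V(k+1, i+1)].
  V(3,0) = exp(-r*dt) * [p*0.000000 + (1-p)*0.000000] = 0.000000
  V(3,1) = exp(-r*dt) * [p*0.000000 + (1-p)*1.230000] = 0.636908
  V(3,2) = exp(-r*dt) * [p*1.230000 + (1-p)*2.978865] = 2.133431
  V(3,3) = exp(-r*dt) * [p*2.978865 + (1-p)*4.389398] = 3.704046
  V(2,0) = exp(-r*dt) * [p*0.000000 + (1-p)*0.636908] = 0.329798
  V(2,1) = exp(-r*dt) * [p*0.636908 + (1-p)*2.133431] = 1.410711
  V(2,2) = exp(-r*dt) * [p*2.133431 + (1-p)*3.704046] = 2.942983
  V(1,0) = exp(-r*dt) * [p*0.329798 + (1-p)*1.410711] = 0.888930
  V(1,1) = exp(-r*dt) * [p*1.410711 + (1-p)*2.942983] = 2.201672
  V(0,0) = exp(-r*dt) * [p*0.888930 + (1-p)*2.201672] = 1.567128


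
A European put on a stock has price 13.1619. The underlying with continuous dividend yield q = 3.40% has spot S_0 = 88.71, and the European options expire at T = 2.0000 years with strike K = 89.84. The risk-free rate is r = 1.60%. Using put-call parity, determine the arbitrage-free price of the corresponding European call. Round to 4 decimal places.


Answer: Call price = 9.0295

Derivation:
Put-call parity: C - P = S_0 * exp(-qT) - K * exp(-rT).
S_0 * exp(-qT) = 88.7100 * 0.93426047 = 82.87824661
K * exp(-rT) = 89.8400 * 0.96850658 = 87.01063133
C = P + S*exp(-qT) - K*exp(-rT)
C = 13.1619 + 82.87824661 - 87.01063133 = 9.0295


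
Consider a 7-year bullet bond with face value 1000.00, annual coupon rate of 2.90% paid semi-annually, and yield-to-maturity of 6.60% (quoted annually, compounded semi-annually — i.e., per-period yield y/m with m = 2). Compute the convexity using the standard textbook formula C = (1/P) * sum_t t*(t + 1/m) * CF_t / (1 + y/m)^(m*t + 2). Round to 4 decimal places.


Answer: Convexity = 42.6599

Derivation:
Coupon per period c = face * coupon_rate / m = 14.500000
Periods per year m = 2; per-period yield y/m = 0.033000
Number of cashflows N = 14
Cashflows (t years, CF_t, discount factor 1/(1+y/m)^(m*t), PV):
  t = 0.5000: CF_t = 14.500000, DF = 0.968054, PV = 14.036786
  t = 1.0000: CF_t = 14.500000, DF = 0.937129, PV = 13.588370
  t = 1.5000: CF_t = 14.500000, DF = 0.907192, PV = 13.154279
  t = 2.0000: CF_t = 14.500000, DF = 0.878211, PV = 12.734055
  t = 2.5000: CF_t = 14.500000, DF = 0.850156, PV = 12.327255
  t = 3.0000: CF_t = 14.500000, DF = 0.822997, PV = 11.933452
  t = 3.5000: CF_t = 14.500000, DF = 0.796705, PV = 11.552228
  t = 4.0000: CF_t = 14.500000, DF = 0.771254, PV = 11.183183
  t = 4.5000: CF_t = 14.500000, DF = 0.746616, PV = 10.825927
  t = 5.0000: CF_t = 14.500000, DF = 0.722764, PV = 10.480085
  t = 5.5000: CF_t = 14.500000, DF = 0.699675, PV = 10.145290
  t = 6.0000: CF_t = 14.500000, DF = 0.677323, PV = 9.821191
  t = 6.5000: CF_t = 14.500000, DF = 0.655686, PV = 9.507445
  t = 7.0000: CF_t = 1014.500000, DF = 0.634739, PV = 643.943183
Price P = sum_t PV_t = 795.232728
Convexity numerator sum_t t*(t + 1/m) * CF_t / (1+y/m)^(m*t + 2):
  t = 0.5000: term = 6.577139
  t = 1.0000: term = 19.101082
  t = 1.5000: term = 36.981766
  t = 2.0000: term = 59.667258
  t = 2.5000: term = 86.641710
  t = 3.0000: term = 117.423421
  t = 3.5000: term = 151.562983
  t = 4.0000: term = 188.641522
  t = 4.5000: term = 228.269025
  t = 5.0000: term = 270.082744
  t = 5.5000: term = 313.745686
  t = 6.0000: term = 358.945165
  t = 6.5000: term = 405.391442
  t = 7.0000: term = 31681.534640
Convexity = (1/P) * sum = 33924.565583 / 795.232728 = 42.659921


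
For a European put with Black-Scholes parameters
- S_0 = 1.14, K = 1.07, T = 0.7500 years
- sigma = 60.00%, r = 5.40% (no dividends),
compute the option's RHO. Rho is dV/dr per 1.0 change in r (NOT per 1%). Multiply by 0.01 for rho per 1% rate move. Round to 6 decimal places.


Answer: Rho = -0.403732

Derivation:
d1 = 0.4597047864; d2 = -0.0599104559
phi(d1) = 0.3589390154; exp(-qT) = 1.0000000000; exp(-rT) = 0.9603091645
N(-d2) = 0.5238865239
Rho = -K*T*exp(-rT)*N(-d2) = -1.0700 * 0.7500 * 0.9603091645 * 0.5238865239 = -0.403732


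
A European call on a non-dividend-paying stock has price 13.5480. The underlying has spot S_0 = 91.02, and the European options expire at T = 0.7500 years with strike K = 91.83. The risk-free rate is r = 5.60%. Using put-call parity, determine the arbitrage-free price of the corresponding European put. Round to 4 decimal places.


Put-call parity: C - P = S_0 * exp(-qT) - K * exp(-rT).
S_0 * exp(-qT) = 91.0200 * 1.00000000 = 91.02000000
K * exp(-rT) = 91.8300 * 0.95886978 = 88.05301195
P = C - S*exp(-qT) + K*exp(-rT)
P = 13.5480 - 91.02000000 + 88.05301195 = 10.5810

Answer: Put price = 10.5810


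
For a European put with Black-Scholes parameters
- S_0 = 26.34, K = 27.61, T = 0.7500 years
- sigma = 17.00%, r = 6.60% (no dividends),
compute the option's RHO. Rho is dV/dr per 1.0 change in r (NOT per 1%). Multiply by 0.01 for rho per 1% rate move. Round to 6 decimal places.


d1 = 0.0899862910; d2 = -0.0572380277
phi(d1) = 0.3973303218; exp(-qT) = 1.0000000000; exp(-rT) = 0.9517051581
N(-d2) = 0.5228222070
Rho = -K*T*exp(-rT)*N(-d2) = -27.6100 * 0.7500 * 0.9517051581 * 0.5228222070 = -10.303484

Answer: Rho = -10.303484


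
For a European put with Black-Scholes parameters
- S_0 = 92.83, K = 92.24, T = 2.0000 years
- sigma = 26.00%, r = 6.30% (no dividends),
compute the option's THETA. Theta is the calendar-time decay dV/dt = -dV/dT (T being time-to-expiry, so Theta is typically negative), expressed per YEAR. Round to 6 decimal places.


d1 = 0.5438629877; d2 = 0.1761674615
phi(d1) = 0.3440968888; exp(-qT) = 1.0000000000; exp(-rT) = 0.8816148468
Theta = -S*exp(-qT)*phi(d1)*sigma/(2*sqrt(T)) + r*K*exp(-rT)*N(-d2) - q*S*exp(-qT)*N(-d1)
N(-d1) = 0.2932678802; N(-d2) = 0.4300811915; sqrt(T) = 1.4142135624
Term 1 = -92.8300 * 1.0000000000 * 0.3440968888 * 0.2600 / (2 * 1.4142135624) = -2.9362798906
Term 2 = 0.0630 * 92.2400 * 0.8816148468 * 0.4300811915 = 2.2033789153
Term 3 = 0 (no dividend yield, q = 0)
Theta = -2.9362798906 + (2.2033789153) + (0.0000000000) = -0.732901

Answer: Theta = -0.732901


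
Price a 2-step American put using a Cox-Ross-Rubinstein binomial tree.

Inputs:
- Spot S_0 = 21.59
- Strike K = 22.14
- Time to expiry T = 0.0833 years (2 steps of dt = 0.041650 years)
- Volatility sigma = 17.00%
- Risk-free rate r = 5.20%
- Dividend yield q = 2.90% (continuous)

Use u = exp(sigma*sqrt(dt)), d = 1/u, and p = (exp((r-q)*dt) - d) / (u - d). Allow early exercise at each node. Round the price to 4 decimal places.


Answer: Price = V(0,0) = 0.7720

Derivation:
dt = T/N = 0.041650
u = exp(sigma*sqrt(dt)) = 1.035303; d = 1/u = 0.965901
p = (exp((r-q)*dt) - d) / (u - d) = 0.505137
Discount per step: exp(-r*dt) = 0.997837
Stock lattice S(k, i) with i counting down-moves:
  k=0: S(0,0) = 21.5900
  k=1: S(1,0) = 22.3522; S(1,1) = 20.8538
  k=2: S(2,0) = 23.1413; S(2,1) = 21.5900; S(2,2) = 20.1427
Terminal payoffs V(N, i) = max(K - S_T, 0):
  V(2,0) = 0.000000; V(2,1) = 0.550000; V(2,2) = 1.997300
Backward induction: V(k, i) = exp(-r*dt) * [p * V(k+1, i) + (1-p) * V(k+1, i+1)]; then take max(V_cont, immediate exercise) for American.
  V(1,0) = exp(-r*dt) * [p*0.000000 + (1-p)*0.550000] = 0.271586; exercise = 0.000000; V(1,0) = max -> 0.271586
  V(1,1) = exp(-r*dt) * [p*0.550000 + (1-p)*1.997300] = 1.263476; exercise = 1.286202; V(1,1) = max -> 1.286202
  V(0,0) = exp(-r*dt) * [p*0.271586 + (1-p)*1.286202] = 0.772008; exercise = 0.550000; V(0,0) = max -> 0.772008


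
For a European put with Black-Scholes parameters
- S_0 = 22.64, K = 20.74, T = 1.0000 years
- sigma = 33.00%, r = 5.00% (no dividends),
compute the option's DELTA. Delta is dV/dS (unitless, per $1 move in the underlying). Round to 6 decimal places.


d1 = 0.5821334865; d2 = 0.2521334865
phi(d1) = 0.3367622015; exp(-qT) = 1.0000000000; exp(-rT) = 0.9512294245
N(-d1) = 0.2802383855
Delta = -exp(-qT) * N(-d1) = -1.0000000000 * 0.2802383855 = -0.280238

Answer: Delta = -0.280238


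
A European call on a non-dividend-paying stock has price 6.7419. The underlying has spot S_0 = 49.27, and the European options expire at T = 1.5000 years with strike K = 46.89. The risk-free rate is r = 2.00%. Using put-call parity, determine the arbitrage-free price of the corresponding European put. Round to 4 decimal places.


Answer: Put price = 2.9761

Derivation:
Put-call parity: C - P = S_0 * exp(-qT) - K * exp(-rT).
S_0 * exp(-qT) = 49.2700 * 1.00000000 = 49.27000000
K * exp(-rT) = 46.8900 * 0.97044553 = 45.50419107
P = C - S*exp(-qT) + K*exp(-rT)
P = 6.7419 - 49.27000000 + 45.50419107 = 2.9761


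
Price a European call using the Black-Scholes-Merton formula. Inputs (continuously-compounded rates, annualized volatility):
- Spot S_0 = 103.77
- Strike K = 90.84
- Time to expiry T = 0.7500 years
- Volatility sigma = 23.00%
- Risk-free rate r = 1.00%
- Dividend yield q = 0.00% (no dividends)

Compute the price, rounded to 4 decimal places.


d1 = (ln(S/K) + (r - q + 0.5*sigma^2) * T) / (sigma * sqrt(T)) = 0.80535189
d2 = d1 - sigma * sqrt(T) = 0.60616604
exp(-rT) = 0.99252805; exp(-qT) = 1.00000000
C = S_0 * exp(-qT) * N(d1) - K * exp(-rT) * N(d2)
N(d1) = 0.78969168; N(d2) = 0.72779775
C = 103.7700 * 1.00000000 * 0.78969168 - 90.8400 * 0.99252805 * 0.72779775 = 16.3272

Answer: Price = 16.3272


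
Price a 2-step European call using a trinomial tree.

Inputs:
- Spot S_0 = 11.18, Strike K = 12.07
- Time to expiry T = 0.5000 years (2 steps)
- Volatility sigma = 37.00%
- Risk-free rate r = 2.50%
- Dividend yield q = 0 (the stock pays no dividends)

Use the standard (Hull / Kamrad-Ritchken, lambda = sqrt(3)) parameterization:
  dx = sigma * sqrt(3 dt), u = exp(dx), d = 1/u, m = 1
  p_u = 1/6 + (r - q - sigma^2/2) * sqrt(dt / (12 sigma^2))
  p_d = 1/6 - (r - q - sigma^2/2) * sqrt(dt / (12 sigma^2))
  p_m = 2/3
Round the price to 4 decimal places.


dt = T/N = 0.250000; dx = sigma*sqrt(3*dt) = 0.320429
u = exp(dx) = 1.377719; d = 1/u = 0.725837
p_u = 0.149717, p_m = 0.666667, p_d = 0.183617
Discount per step: exp(-r*dt) = 0.993769
Stock lattice S(k, j) with j the centered position index:
  k=0: S(0,+0) = 11.1800
  k=1: S(1,-1) = 8.1149; S(1,+0) = 11.1800; S(1,+1) = 15.4029
  k=2: S(2,-2) = 5.8901; S(2,-1) = 8.1149; S(2,+0) = 11.1800; S(2,+1) = 15.4029; S(2,+2) = 21.2209
Terminal payoffs V(N, j) = max(S_T - K, 0):
  V(2,-2) = 0.000000; V(2,-1) = 0.000000; V(2,+0) = 0.000000; V(2,+1) = 3.332901; V(2,+2) = 9.150873
Backward induction: V(k, j) = exp(-r*dt) * [p_u * V(k+1, j+1) + p_m * V(k+1, j) + p_d * V(k+1, j-1)]
  V(1,-1) = exp(-r*dt) * [p_u*0.000000 + p_m*0.000000 + p_d*0.000000] = 0.000000
  V(1,+0) = exp(-r*dt) * [p_u*3.332901 + p_m*0.000000 + p_d*0.000000] = 0.495882
  V(1,+1) = exp(-r*dt) * [p_u*9.150873 + p_m*3.332901 + p_d*0.000000] = 3.569593
  V(0,+0) = exp(-r*dt) * [p_u*3.569593 + p_m*0.495882 + p_d*0.000000] = 0.859627

Answer: Price = V(0,0) = 0.8596


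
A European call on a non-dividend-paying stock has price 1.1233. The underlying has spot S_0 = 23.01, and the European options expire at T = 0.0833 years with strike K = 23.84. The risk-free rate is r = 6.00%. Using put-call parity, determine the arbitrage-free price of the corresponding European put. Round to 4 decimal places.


Put-call parity: C - P = S_0 * exp(-qT) - K * exp(-rT).
S_0 * exp(-qT) = 23.0100 * 1.00000000 = 23.01000000
K * exp(-rT) = 23.8400 * 0.99501447 = 23.72114495
P = C - S*exp(-qT) + K*exp(-rT)
P = 1.1233 - 23.01000000 + 23.72114495 = 1.8344

Answer: Put price = 1.8344


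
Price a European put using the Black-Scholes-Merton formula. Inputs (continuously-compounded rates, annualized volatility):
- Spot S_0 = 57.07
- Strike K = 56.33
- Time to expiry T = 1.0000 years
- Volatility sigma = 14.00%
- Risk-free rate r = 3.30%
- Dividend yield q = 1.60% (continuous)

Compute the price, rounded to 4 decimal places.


d1 = (ln(S/K) + (r - q + 0.5*sigma^2) * T) / (sigma * sqrt(T)) = 0.28465237
d2 = d1 - sigma * sqrt(T) = 0.14465237
exp(-rT) = 0.96753856; exp(-qT) = 0.98412732
P = K * exp(-rT) * N(-d2) - S_0 * exp(-qT) * N(-d1)
N(-d1) = 0.38795524; N(-d2) = 0.44249267
P = 56.3300 * 0.96753856 * 0.44249267 - 57.0700 * 0.98412732 * 0.38795524 = 2.3273

Answer: Price = 2.3273


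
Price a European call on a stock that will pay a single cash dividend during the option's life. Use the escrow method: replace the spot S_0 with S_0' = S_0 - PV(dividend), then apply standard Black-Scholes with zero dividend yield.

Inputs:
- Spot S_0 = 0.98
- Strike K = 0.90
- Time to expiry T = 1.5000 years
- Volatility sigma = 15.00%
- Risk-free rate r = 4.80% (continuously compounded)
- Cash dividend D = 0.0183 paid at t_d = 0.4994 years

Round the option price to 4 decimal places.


Answer: Price = 0.1460

Derivation:
PV(D) = D * exp(-r * t_d) = 0.0183 * 0.97631383 = 0.01786654
S_0' = S_0 - PV(D) = 0.9800 - 0.01786654 = 0.96213346
d1 = (ln(S_0'/K) + (r + sigma^2/2)*T) / (sigma*sqrt(T)) = 0.84716096
d2 = d1 - sigma*sqrt(T) = 0.66344923
exp(-rT) = 0.93053090
N(d1) = 0.80154730; N(d2) = 0.74647856
C = S_0' * N(d1) - K * exp(-rT) * N(d2) = 0.96213346 * 0.80154730 - 0.9000 * 0.93053090 * 0.74647856 = 0.1460


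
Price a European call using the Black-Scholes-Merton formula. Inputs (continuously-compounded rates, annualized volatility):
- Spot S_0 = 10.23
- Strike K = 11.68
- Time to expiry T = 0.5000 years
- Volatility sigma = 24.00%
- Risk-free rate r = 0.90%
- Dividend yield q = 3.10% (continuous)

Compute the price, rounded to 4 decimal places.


d1 = (ln(S/K) + (r - q + 0.5*sigma^2) * T) / (sigma * sqrt(T)) = -0.76104369
d2 = d1 - sigma * sqrt(T) = -0.93074932
exp(-rT) = 0.99551011; exp(-qT) = 0.98461951
C = S_0 * exp(-qT) * N(d1) - K * exp(-rT) * N(d2)
N(d1) = 0.22331549; N(d2) = 0.17599163
C = 10.2300 * 0.98461951 * 0.22331549 - 11.6800 * 0.99551011 * 0.17599163 = 0.2030

Answer: Price = 0.2030
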